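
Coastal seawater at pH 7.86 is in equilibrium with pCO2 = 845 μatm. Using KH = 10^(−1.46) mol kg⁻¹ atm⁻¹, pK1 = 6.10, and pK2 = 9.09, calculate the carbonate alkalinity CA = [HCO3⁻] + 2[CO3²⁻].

CA = 1.88 mmol/kg

[CO2*] = KH · pCO2 = 10^(−1.46) × 845×10^-6 = 2.930×10^-5 mol/kg
α₀ = 1/(1 + K1/[H⁺] + K1K2/[H⁺]²) = 1/(1 + 10^+1.76 + 10^+0.53) = 0.01615
DIC = [CO2*]/α₀ = 2.930×10^-5 / 0.01615 = 1.815 mmol/kg
CA = (α₁ + 2α₂)·DIC = (0.9291 + 2×0.05471) × 1.815 = 1.88 mmol/kg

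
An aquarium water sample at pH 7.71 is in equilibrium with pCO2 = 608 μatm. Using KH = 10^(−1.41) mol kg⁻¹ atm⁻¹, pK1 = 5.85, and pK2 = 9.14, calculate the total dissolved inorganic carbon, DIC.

DIC = 1.80 mmol/kg

[CO2*] = KH · pCO2 = 10^(−1.41) × 608×10^-6 = 2.365×10^-5 mol/kg
α₀ = 1/(1 + K1/[H⁺] + K1K2/[H⁺]²) = 1/(1 + 10^+1.86 + 10^+0.43) = 0.01313
DIC = [CO2*]/α₀ = 2.365×10^-5 / 0.01313 = 1.80 mmol/kg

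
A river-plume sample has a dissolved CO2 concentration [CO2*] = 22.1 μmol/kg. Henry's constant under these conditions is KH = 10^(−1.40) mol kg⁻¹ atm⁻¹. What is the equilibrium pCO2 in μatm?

KH = 10^(−1.40) = 3.981×10^-2 mol kg⁻¹ atm⁻¹
pCO2 = [CO2*]/KH = 22.1×10^-6 / 3.981×10^-2 = 5.55×10^-4 atm = 555 μatm

pCO2 = 555 μatm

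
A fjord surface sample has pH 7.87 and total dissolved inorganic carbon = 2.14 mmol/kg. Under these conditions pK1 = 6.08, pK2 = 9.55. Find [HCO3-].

[HCO3⁻] = 2.06 mmol/kg

α₁ = 1 / (1 + [H⁺]/K1 + K2/[H⁺]) = 1 / (1 + 10^-1.79 + 10^-1.68)
   = 1 / (1 + 0.016218 + 0.020893) = 1/1.0371 = 0.9642
[HCO3⁻] = α₁ × DIC = 0.9642 × 2.14 = 2.06 mmol/kg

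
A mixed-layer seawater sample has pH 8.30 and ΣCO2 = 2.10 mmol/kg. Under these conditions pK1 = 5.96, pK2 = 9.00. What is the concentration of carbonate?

α₂ = 1 / (1 + [H⁺]/K2 + [H⁺]²/(K1K2)) = 1 / (1 + 10^+0.70 + 10^-1.64)
   = 1 / (1 + 5.0119 + 0.022909) = 1/6.0348 = 0.1657
[CO3²⁻] = α₂ × DIC = 0.1657 × 2.10 = 0.348 mmol/kg

[CO3²⁻] = 0.348 mmol/kg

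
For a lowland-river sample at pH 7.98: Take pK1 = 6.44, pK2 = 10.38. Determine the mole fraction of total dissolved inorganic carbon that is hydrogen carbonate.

α₁ = 0.968

α₁ = 1 / (1 + [H⁺]/K1 + K2/[H⁺]) = 1 / (1 + 10^-1.54 + 10^-2.40)
   = 1 / (1 + 0.028840 + 0.0039811) = 1/1.0328 = 0.9682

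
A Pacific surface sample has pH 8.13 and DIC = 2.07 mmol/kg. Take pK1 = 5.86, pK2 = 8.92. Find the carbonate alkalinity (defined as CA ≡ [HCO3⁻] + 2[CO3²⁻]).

CA = 2.35 mmol/kg

CA = [HCO3⁻] + 2[CO3²⁻] = (α₁ + 2α₂)·DIC
At pH 8.13: [H⁺]/K1 = 10^-2.27 = 0.0053703, K2/[H⁺] = 10^-0.79 = 0.16218
α₁ = 1/(1 + 0.0053703 + 0.16218) = 1/1.1676 = 0.8565; α₂ = α₁·K2/[H⁺] = 0.1389
α₁ + 2α₂ = 1.1343
CA = 1.1343 × 2.07 = 2.35 mmol/kg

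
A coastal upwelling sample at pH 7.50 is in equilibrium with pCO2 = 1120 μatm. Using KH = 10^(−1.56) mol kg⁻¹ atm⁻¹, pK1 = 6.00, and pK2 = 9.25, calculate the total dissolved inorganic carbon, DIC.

DIC = 1.02 mmol/kg

[CO2*] = KH · pCO2 = 10^(−1.56) × 1120×10^-6 = 3.085×10^-5 mol/kg
α₀ = 1/(1 + K1/[H⁺] + K1K2/[H⁺]²) = 1/(1 + 10^+1.50 + 10^-0.25) = 0.03013
DIC = [CO2*]/α₀ = 3.085×10^-5 / 0.03013 = 1.02 mmol/kg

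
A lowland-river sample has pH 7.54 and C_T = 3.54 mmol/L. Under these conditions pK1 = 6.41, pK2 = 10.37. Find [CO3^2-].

[CO3²⁻] = 4.87 μmol/L

α₂ = 1 / (1 + [H⁺]/K2 + [H⁺]²/(K1K2)) = 1 / (1 + 10^+2.83 + 10^+1.70)
   = 1 / (1 + 676.08 + 50.119) = 1/727.20 = 0.001375
[CO3²⁻] = α₂ × DIC = 0.001375 × 3.54 = 0.00487 mmol/L = 4.87 μmol/L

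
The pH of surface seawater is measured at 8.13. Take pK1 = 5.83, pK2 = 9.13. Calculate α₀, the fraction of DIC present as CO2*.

α₀ = 0.00454

α₀ = 1 / (1 + K1/[H⁺] + K1K2/[H⁺]²) = 1 / (1 + 10^+2.30 + 10^+1.30)
   = 1 / (1 + 199.53 + 19.953) = 1/220.48 = 0.004536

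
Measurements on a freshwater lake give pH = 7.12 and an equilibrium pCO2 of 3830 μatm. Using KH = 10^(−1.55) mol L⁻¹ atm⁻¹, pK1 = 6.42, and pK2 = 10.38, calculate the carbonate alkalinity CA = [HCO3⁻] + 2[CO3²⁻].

CA = 0.542 mmol/L

[CO2*] = KH · pCO2 = 10^(−1.55) × 3830×10^-6 = 1.079×10^-4 mol/L
α₀ = 1/(1 + K1/[H⁺] + K1K2/[H⁺]²) = 1/(1 + 10^+0.70 + 10^-2.56) = 0.1663
DIC = [CO2*]/α₀ = 1.079×10^-4 / 0.1663 = 0.6492 mmol/L
CA = (α₁ + 2α₂)·DIC = (0.8333 + 2×0.0004579) × 0.6492 = 0.542 mmol/L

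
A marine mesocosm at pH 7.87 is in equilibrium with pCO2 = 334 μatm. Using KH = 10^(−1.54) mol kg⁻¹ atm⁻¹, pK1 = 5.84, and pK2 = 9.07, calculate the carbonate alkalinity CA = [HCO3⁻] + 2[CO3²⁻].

[CO2*] = KH · pCO2 = 10^(−1.54) × 334×10^-6 = 9.633×10^-6 mol/kg
α₀ = 1/(1 + K1/[H⁺] + K1K2/[H⁺]²) = 1/(1 + 10^+2.03 + 10^+0.83) = 0.008702
DIC = [CO2*]/α₀ = 9.633×10^-6 / 0.008702 = 1.107 mmol/kg
CA = (α₁ + 2α₂)·DIC = (0.9325 + 2×0.05883) × 1.107 = 1.16 mmol/kg

CA = 1.16 mmol/kg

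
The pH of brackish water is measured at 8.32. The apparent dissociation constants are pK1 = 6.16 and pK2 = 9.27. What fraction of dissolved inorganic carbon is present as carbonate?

α₂ = 0.100

α₂ = 1 / (1 + [H⁺]/K2 + [H⁺]²/(K1K2)) = 1 / (1 + 10^+0.95 + 10^-1.21)
   = 1 / (1 + 8.9125 + 0.061660) = 1/9.9742 = 0.1003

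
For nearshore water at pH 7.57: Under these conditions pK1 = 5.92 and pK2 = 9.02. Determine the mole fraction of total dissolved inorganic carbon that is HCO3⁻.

α₁ = 0.945

α₁ = 1 / (1 + [H⁺]/K1 + K2/[H⁺]) = 1 / (1 + 10^-1.65 + 10^-1.45)
   = 1 / (1 + 0.022387 + 0.035481) = 1/1.0579 = 0.9453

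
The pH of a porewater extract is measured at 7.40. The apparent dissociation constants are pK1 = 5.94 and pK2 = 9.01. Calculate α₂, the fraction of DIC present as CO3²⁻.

α₂ = 1 / (1 + [H⁺]/K2 + [H⁺]²/(K1K2)) = 1 / (1 + 10^+1.61 + 10^+0.15)
   = 1 / (1 + 40.738 + 1.4125) = 1/43.151 = 0.02317

α₂ = 0.0232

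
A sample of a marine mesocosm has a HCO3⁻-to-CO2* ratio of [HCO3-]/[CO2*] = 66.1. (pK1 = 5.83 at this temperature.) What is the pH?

From K1 = [H⁺][HCO3-]/[CO2*]:  pH = pK1 + log₁₀([HCO3-]/[CO2*])
log₁₀(66.1) = +1.820
pH = 5.83 + (+1.820) = 7.65

pH = 7.65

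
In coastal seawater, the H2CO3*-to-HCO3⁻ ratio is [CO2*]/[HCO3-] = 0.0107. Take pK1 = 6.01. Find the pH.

From K1 = [H⁺][HCO3-]/[CO2*]:  pH = pK1 − log₁₀([CO2*]/[HCO3-])
log₁₀(0.0107) = -1.971
pH = 6.01 − (-1.971) = 7.98

pH = 7.98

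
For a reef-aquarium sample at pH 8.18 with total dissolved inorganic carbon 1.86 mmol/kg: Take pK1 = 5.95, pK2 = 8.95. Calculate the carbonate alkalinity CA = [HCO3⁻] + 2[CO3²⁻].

CA = 2.12 mmol/kg

CA = [HCO3⁻] + 2[CO3²⁻] = (α₁ + 2α₂)·DIC
At pH 8.18: [H⁺]/K1 = 10^-2.23 = 0.0058884, K2/[H⁺] = 10^-0.77 = 0.16982
α₁ = 1/(1 + 0.0058884 + 0.16982) = 1/1.1757 = 0.8505; α₂ = α₁·K2/[H⁺] = 0.1444
α₁ + 2α₂ = 1.1394
CA = 1.1394 × 1.86 = 2.12 mmol/kg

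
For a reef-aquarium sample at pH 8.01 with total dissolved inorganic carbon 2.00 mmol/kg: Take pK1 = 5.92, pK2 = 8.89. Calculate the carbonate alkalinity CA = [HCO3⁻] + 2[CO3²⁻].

CA = 2.22 mmol/kg

CA = [HCO3⁻] + 2[CO3²⁻] = (α₁ + 2α₂)·DIC
At pH 8.01: [H⁺]/K1 = 10^-2.09 = 0.0081283, K2/[H⁺] = 10^-0.88 = 0.13183
α₁ = 1/(1 + 0.0081283 + 0.13183) = 1/1.1400 = 0.8772; α₂ = α₁·K2/[H⁺] = 0.1156
α₁ + 2α₂ = 1.1085
CA = 1.1085 × 2.00 = 2.22 mmol/kg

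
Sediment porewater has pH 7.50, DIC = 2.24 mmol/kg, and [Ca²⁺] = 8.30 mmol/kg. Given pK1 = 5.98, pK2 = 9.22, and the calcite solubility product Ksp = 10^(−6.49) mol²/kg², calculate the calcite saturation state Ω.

Ω = 1.04

α₂ = 1 / (1 + [H⁺]/K2 + [H⁺]²/(K1K2)) = 1 / (1 + 10^+1.72 + 10^+0.20)
   = 1 / (1 + 52.481 + 1.5849) = 1/55.066 = 0.01816
[CO3²⁻] = α₂ × DIC = 0.01816 × 2.24 = 0.04068 mmol/kg
Ksp = 10^(−6.49) = 3.236×10^-7
Ω = [Ca²⁺][CO3²⁻]/Ksp = (8.30×10^-3)(4.068×10^-5) / 3.236×10^-7 = 1.04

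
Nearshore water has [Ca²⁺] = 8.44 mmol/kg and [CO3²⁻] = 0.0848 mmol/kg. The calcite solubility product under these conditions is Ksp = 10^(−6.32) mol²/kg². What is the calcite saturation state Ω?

Ksp = 10^(−6.32) = 4.786×10^-7
Ω = [Ca²⁺][CO3²⁻]/Ksp = (8.44×10^-3)(0.0848×10^-3) / 4.786×10^-7 = 1.50

Ω = 1.50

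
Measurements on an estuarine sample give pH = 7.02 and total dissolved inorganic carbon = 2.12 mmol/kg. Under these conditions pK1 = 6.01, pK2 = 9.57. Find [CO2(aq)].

α₀ = 1 / (1 + K1/[H⁺] + K1K2/[H⁺]²) = 1 / (1 + 10^+1.01 + 10^-1.54)
   = 1 / (1 + 10.233 + 0.028840) = 1/11.262 = 0.08880
[CO2*] = α₀ × DIC = 0.08880 × 2.12 = 0.188 mmol/kg

[CO2*] = 0.188 mmol/kg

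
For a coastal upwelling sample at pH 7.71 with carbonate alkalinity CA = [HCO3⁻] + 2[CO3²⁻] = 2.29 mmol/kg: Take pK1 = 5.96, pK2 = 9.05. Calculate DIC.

DIC = 2.23 mmol/kg

CA = [HCO3⁻] + 2[CO3²⁻] = (α₁ + 2α₂)·DIC
At pH 7.71: [H⁺]/K1 = 10^-1.75 = 0.017783, K2/[H⁺] = 10^-1.34 = 0.045709
α₁ = 1/(1 + 0.017783 + 0.045709) = 1/1.0635 = 0.9403; α₂ = α₁·K2/[H⁺] = 0.04298
α₁ + 2α₂ = 1.0263
DIC = CA / (α₁ + 2α₂) = 2.29 / 1.0263 = 2.23 mmol/kg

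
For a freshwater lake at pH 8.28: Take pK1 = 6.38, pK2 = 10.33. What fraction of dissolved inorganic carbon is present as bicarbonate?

α₁ = 1 / (1 + [H⁺]/K1 + K2/[H⁺]) = 1 / (1 + 10^-1.90 + 10^-2.05)
   = 1 / (1 + 0.012589 + 0.0089125) = 1/1.0215 = 0.9790

α₁ = 0.979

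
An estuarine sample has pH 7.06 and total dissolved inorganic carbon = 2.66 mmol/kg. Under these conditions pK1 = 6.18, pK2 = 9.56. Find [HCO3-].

[HCO3⁻] = 2.34 mmol/kg

α₁ = 1 / (1 + [H⁺]/K1 + K2/[H⁺]) = 1 / (1 + 10^-0.88 + 10^-2.50)
   = 1 / (1 + 0.13183 + 0.0031623) = 1/1.1350 = 0.8811
[HCO3⁻] = α₁ × DIC = 0.8811 × 2.66 = 2.34 mmol/kg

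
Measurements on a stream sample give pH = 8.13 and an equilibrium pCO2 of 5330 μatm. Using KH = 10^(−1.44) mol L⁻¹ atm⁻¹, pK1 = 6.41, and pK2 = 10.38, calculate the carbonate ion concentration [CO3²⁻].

[CO3²⁻] = 0.0571 mmol/L

[CO2*] = KH · pCO2 = 10^(−1.44) × 5330×10^-6 = 1.935×10^-4 mol/L
α₀ = 1/(1 + K1/[H⁺] + K1K2/[H⁺]²) = 1/(1 + 10^+1.72 + 10^-0.53) = 0.01860
DIC = [CO2*]/α₀ = 1.935×10^-4 / 0.01860 = 10.41 mmol/L
[CO3²⁻] = α₂·DIC; α₂ = 0.005488, so [CO3²⁻] = 0.005488 × 10.41 = 0.0571 mmol/L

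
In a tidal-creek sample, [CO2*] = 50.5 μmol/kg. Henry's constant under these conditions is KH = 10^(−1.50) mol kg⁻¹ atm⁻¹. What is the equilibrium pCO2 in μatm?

pCO2 = 1600 μatm

KH = 10^(−1.50) = 3.162×10^-2 mol kg⁻¹ atm⁻¹
pCO2 = [CO2*]/KH = 50.5×10^-6 / 3.162×10^-2 = 1.60×10^-3 atm = 1600 μatm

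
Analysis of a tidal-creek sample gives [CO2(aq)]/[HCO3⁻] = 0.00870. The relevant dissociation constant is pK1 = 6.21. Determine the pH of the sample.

From K1 = [H⁺][HCO3⁻]/[CO2(aq)]:  pH = pK1 − log₁₀([CO2(aq)]/[HCO3⁻])
log₁₀(0.00870) = -2.060
pH = 6.21 − (-2.060) = 8.27

pH = 8.27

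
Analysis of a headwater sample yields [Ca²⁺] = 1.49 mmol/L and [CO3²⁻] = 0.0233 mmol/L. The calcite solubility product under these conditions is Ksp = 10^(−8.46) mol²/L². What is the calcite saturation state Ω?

Ksp = 10^(−8.46) = 3.467×10^-9
Ω = [Ca²⁺][CO3²⁻]/Ksp = (1.49×10^-3)(0.0233×10^-3) / 3.467×10^-9 = 10.0

Ω = 10.0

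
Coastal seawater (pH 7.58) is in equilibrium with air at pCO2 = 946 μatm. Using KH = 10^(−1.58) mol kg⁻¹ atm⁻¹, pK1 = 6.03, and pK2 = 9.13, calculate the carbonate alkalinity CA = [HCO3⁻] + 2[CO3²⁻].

[CO2*] = KH · pCO2 = 10^(−1.58) × 946×10^-6 = 2.488×10^-5 mol/kg
α₀ = 1/(1 + K1/[H⁺] + K1K2/[H⁺]²) = 1/(1 + 10^+1.55 + 10^-0.00) = 0.02668
DIC = [CO2*]/α₀ = 2.488×10^-5 / 0.02668 = 0.9326 mmol/kg
CA = (α₁ + 2α₂)·DIC = (0.9466 + 2×0.02668) × 0.9326 = 0.933 mmol/kg

CA = 0.933 mmol/kg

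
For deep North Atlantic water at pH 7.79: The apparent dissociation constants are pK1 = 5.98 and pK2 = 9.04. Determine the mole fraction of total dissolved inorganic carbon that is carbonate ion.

α₂ = 1 / (1 + [H⁺]/K2 + [H⁺]²/(K1K2)) = 1 / (1 + 10^+1.25 + 10^-0.56)
   = 1 / (1 + 17.783 + 0.27542) = 1/19.058 = 0.05247

α₂ = 0.0525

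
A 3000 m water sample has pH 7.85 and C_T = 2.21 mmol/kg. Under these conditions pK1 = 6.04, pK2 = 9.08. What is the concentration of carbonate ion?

α₂ = 1 / (1 + [H⁺]/K2 + [H⁺]²/(K1K2)) = 1 / (1 + 10^+1.23 + 10^-0.58)
   = 1 / (1 + 16.982 + 0.26303) = 1/18.245 = 0.05481
[CO3²⁻] = α₂ × DIC = 0.05481 × 2.21 = 0.121 mmol/kg

[CO3²⁻] = 0.121 mmol/kg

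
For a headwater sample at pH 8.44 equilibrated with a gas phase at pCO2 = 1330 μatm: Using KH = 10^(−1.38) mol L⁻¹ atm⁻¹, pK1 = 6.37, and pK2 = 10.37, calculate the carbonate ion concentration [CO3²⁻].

[CO3²⁻] = 0.0765 mmol/L

[CO2*] = KH · pCO2 = 10^(−1.38) × 1330×10^-6 = 5.544×10^-5 mol/L
α₀ = 1/(1 + K1/[H⁺] + K1K2/[H⁺]²) = 1/(1 + 10^+2.07 + 10^+0.14) = 0.008342
DIC = [CO2*]/α₀ = 5.544×10^-5 / 0.008342 = 6.646 mmol/L
[CO3²⁻] = α₂·DIC; α₂ = 0.01152, so [CO3²⁻] = 0.01152 × 6.646 = 0.0765 mmol/L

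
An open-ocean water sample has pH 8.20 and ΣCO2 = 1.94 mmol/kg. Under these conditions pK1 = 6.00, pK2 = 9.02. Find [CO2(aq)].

[CO2*] = 10.6 μmol/kg

α₀ = 1 / (1 + K1/[H⁺] + K1K2/[H⁺]²) = 1 / (1 + 10^+2.20 + 10^+1.38)
   = 1 / (1 + 158.49 + 23.988) = 1/183.48 = 0.005450
[CO2*] = α₀ × DIC = 0.005450 × 1.94 = 0.0106 mmol/kg = 10.6 μmol/kg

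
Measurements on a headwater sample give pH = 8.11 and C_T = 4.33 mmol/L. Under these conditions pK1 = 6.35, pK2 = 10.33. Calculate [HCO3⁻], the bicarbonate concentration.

[HCO3⁻] = 4.23 mmol/L

α₁ = 1 / (1 + [H⁺]/K1 + K2/[H⁺]) = 1 / (1 + 10^-1.76 + 10^-2.22)
   = 1 / (1 + 0.017378 + 0.0060256) = 1/1.0234 = 0.9771
[HCO3⁻] = α₁ × DIC = 0.9771 × 4.33 = 4.23 mmol/L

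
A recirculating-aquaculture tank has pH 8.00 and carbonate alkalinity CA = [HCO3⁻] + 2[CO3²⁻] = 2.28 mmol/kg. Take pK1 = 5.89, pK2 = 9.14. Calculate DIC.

CA = [HCO3⁻] + 2[CO3²⁻] = (α₁ + 2α₂)·DIC
At pH 8.00: [H⁺]/K1 = 10^-2.11 = 0.0077625, K2/[H⁺] = 10^-1.14 = 0.072444
α₁ = 1/(1 + 0.0077625 + 0.072444) = 1/1.0802 = 0.9257; α₂ = α₁·K2/[H⁺] = 0.06706
α₁ + 2α₂ = 1.0599
DIC = CA / (α₁ + 2α₂) = 2.28 / 1.0599 = 2.15 mmol/kg

DIC = 2.15 mmol/kg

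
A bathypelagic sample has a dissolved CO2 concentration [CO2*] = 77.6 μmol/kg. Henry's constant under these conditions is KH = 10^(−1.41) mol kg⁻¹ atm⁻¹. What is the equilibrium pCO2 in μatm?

KH = 10^(−1.41) = 3.890×10^-2 mol kg⁻¹ atm⁻¹
pCO2 = [CO2*]/KH = 77.6×10^-6 / 3.890×10^-2 = 1.99×10^-3 atm = 1990 μatm

pCO2 = 1990 μatm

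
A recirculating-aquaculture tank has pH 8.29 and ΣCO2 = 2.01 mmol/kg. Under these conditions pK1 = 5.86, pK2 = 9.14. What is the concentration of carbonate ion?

[CO3²⁻] = 0.248 mmol/kg

α₂ = 1 / (1 + [H⁺]/K2 + [H⁺]²/(K1K2)) = 1 / (1 + 10^+0.85 + 10^-1.58)
   = 1 / (1 + 7.0795 + 0.026303) = 1/8.1058 = 0.1234
[CO3²⁻] = α₂ × DIC = 0.1234 × 2.01 = 0.248 mmol/kg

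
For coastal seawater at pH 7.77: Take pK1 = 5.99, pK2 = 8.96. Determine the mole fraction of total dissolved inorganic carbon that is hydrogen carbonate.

α₁ = 1 / (1 + [H⁺]/K1 + K2/[H⁺]) = 1 / (1 + 10^-1.78 + 10^-1.19)
   = 1 / (1 + 0.016596 + 0.064565) = 1/1.0812 = 0.9249

α₁ = 0.925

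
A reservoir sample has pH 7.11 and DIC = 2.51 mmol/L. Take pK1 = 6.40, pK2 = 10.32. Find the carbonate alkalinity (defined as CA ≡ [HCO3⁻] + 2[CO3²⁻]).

CA = 2.10 mmol/L

CA = [HCO3⁻] + 2[CO3²⁻] = (α₁ + 2α₂)·DIC
At pH 7.11: [H⁺]/K1 = 10^-0.71 = 0.19498, K2/[H⁺] = 10^-3.21 = 0.00061660
α₁ = 1/(1 + 0.19498 + 0.00061660) = 1/1.1956 = 0.8364; α₂ = α₁·K2/[H⁺] = 0.0005157
α₁ + 2α₂ = 0.8374
CA = 0.8374 × 2.51 = 2.10 mmol/L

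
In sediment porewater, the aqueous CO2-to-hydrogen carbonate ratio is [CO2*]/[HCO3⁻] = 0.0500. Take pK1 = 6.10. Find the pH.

From K1 = [H⁺][HCO3⁻]/[CO2*]:  pH = pK1 − log₁₀([CO2*]/[HCO3⁻])
log₁₀(0.0500) = -1.301
pH = 6.10 − (-1.301) = 7.40

pH = 7.40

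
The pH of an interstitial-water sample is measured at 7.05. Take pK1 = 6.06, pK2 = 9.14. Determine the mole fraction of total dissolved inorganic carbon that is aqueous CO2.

α₀ = 0.0922

α₀ = 1 / (1 + K1/[H⁺] + K1K2/[H⁺]²) = 1 / (1 + 10^+0.99 + 10^-1.10)
   = 1 / (1 + 9.7724 + 0.079433) = 1/10.852 = 0.09215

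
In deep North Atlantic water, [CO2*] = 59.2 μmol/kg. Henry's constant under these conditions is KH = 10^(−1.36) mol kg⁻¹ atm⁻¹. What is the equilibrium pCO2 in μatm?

KH = 10^(−1.36) = 4.365×10^-2 mol kg⁻¹ atm⁻¹
pCO2 = [CO2*]/KH = 59.2×10^-6 / 4.365×10^-2 = 1.36×10^-3 atm = 1360 μatm

pCO2 = 1360 μatm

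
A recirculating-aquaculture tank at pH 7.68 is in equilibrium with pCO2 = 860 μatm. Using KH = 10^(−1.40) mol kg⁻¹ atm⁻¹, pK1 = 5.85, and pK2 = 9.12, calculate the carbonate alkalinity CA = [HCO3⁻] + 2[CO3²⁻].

CA = 2.48 mmol/kg

[CO2*] = KH · pCO2 = 10^(−1.40) × 860×10^-6 = 3.424×10^-5 mol/kg
α₀ = 1/(1 + K1/[H⁺] + K1K2/[H⁺]²) = 1/(1 + 10^+1.83 + 10^+0.39) = 0.01407
DIC = [CO2*]/α₀ = 3.424×10^-5 / 0.01407 = 2.433 mmol/kg
CA = (α₁ + 2α₂)·DIC = (0.9514 + 2×0.03454) × 2.433 = 2.48 mmol/kg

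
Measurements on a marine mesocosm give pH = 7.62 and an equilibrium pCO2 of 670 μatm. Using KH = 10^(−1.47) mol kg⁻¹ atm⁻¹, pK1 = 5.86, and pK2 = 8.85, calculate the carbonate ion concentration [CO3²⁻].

[CO2*] = KH · pCO2 = 10^(−1.47) × 670×10^-6 = 2.270×10^-5 mol/kg
α₀ = 1/(1 + K1/[H⁺] + K1K2/[H⁺]²) = 1/(1 + 10^+1.76 + 10^+0.53) = 0.01615
DIC = [CO2*]/α₀ = 2.270×10^-5 / 0.01615 = 1.406 mmol/kg
[CO3²⁻] = α₂·DIC; α₂ = 0.05471, so [CO3²⁻] = 0.05471 × 1.406 = 0.0769 mmol/kg

[CO3²⁻] = 0.0769 mmol/kg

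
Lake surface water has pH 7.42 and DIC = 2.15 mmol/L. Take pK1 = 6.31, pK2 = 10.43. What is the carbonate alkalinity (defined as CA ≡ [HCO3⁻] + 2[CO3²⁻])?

CA = [HCO3⁻] + 2[CO3²⁻] = (α₁ + 2α₂)·DIC
At pH 7.42: [H⁺]/K1 = 10^-1.11 = 0.077625, K2/[H⁺] = 10^-3.01 = 0.00097724
α₁ = 1/(1 + 0.077625 + 0.00097724) = 1/1.0786 = 0.9271; α₂ = α₁·K2/[H⁺] = 0.0009060
α₁ + 2α₂ = 0.9289
CA = 0.9289 × 2.15 = 2.00 mmol/L

CA = 2.00 mmol/L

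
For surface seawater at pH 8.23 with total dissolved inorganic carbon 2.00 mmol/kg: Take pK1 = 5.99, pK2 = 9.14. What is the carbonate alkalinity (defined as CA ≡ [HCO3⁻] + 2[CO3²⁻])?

CA = 2.21 mmol/kg

CA = [HCO3⁻] + 2[CO3²⁻] = (α₁ + 2α₂)·DIC
At pH 8.23: [H⁺]/K1 = 10^-2.24 = 0.0057544, K2/[H⁺] = 10^-0.91 = 0.12303
α₁ = 1/(1 + 0.0057544 + 0.12303) = 1/1.1288 = 0.8859; α₂ = α₁·K2/[H⁺] = 0.1090
α₁ + 2α₂ = 1.1039
CA = 1.1039 × 2.00 = 2.21 mmol/kg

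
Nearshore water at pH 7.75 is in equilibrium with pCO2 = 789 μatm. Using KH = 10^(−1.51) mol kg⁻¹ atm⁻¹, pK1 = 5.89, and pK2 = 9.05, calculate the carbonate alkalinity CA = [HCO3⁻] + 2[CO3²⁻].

[CO2*] = KH · pCO2 = 10^(−1.51) × 789×10^-6 = 2.438×10^-5 mol/kg
α₀ = 1/(1 + K1/[H⁺] + K1K2/[H⁺]²) = 1/(1 + 10^+1.86 + 10^+0.56) = 0.01297
DIC = [CO2*]/α₀ = 2.438×10^-5 / 0.01297 = 1.879 mmol/kg
CA = (α₁ + 2α₂)·DIC = (0.9399 + 2×0.04711) × 1.879 = 1.94 mmol/kg

CA = 1.94 mmol/kg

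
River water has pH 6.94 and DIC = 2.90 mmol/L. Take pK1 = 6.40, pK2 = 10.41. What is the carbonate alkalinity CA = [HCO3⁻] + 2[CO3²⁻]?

CA = [HCO3⁻] + 2[CO3²⁻] = (α₁ + 2α₂)·DIC
At pH 6.94: [H⁺]/K1 = 10^-0.54 = 0.28840, K2/[H⁺] = 10^-3.47 = 0.00033884
α₁ = 1/(1 + 0.28840 + 0.00033884) = 1/1.2887 = 0.7760; α₂ = α₁·K2/[H⁺] = 0.0002629
α₁ + 2α₂ = 0.7765
CA = 0.7765 × 2.90 = 2.25 mmol/L

CA = 2.25 mmol/L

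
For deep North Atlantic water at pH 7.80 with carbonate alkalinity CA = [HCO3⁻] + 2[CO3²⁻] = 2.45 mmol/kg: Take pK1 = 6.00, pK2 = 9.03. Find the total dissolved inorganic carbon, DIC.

DIC = 2.36 mmol/kg

CA = [HCO3⁻] + 2[CO3²⁻] = (α₁ + 2α₂)·DIC
At pH 7.80: [H⁺]/K1 = 10^-1.80 = 0.015849, K2/[H⁺] = 10^-1.23 = 0.058884
α₁ = 1/(1 + 0.015849 + 0.058884) = 1/1.0747 = 0.9305; α₂ = α₁·K2/[H⁺] = 0.05479
α₁ + 2α₂ = 1.0400
DIC = CA / (α₁ + 2α₂) = 2.45 / 1.0400 = 2.36 mmol/kg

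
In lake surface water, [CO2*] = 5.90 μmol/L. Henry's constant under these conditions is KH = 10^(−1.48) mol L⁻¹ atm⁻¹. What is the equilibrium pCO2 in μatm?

pCO2 = 178 μatm

KH = 10^(−1.48) = 3.311×10^-2 mol L⁻¹ atm⁻¹
pCO2 = [CO2*]/KH = 5.90×10^-6 / 3.311×10^-2 = 1.78×10^-4 atm = 178 μatm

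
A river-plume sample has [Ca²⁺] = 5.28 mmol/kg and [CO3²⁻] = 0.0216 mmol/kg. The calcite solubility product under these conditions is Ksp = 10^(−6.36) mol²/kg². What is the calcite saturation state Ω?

Ω = 0.261

Ksp = 10^(−6.36) = 4.365×10^-7
Ω = [Ca²⁺][CO3²⁻]/Ksp = (5.28×10^-3)(0.0216×10^-3) / 4.365×10^-7 = 0.261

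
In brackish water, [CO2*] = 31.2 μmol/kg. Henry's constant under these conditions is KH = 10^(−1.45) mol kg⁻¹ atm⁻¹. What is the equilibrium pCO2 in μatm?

KH = 10^(−1.45) = 3.548×10^-2 mol kg⁻¹ atm⁻¹
pCO2 = [CO2*]/KH = 31.2×10^-6 / 3.548×10^-2 = 8.79×10^-4 atm = 879 μatm

pCO2 = 879 μatm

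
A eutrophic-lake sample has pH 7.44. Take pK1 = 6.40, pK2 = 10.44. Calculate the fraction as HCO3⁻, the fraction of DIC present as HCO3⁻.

α₁ = 1 / (1 + [H⁺]/K1 + K2/[H⁺]) = 1 / (1 + 10^-1.04 + 10^-3.00)
   = 1 / (1 + 0.091201 + 0.0010000) = 1/1.0922 = 0.9156

α₁ = 0.916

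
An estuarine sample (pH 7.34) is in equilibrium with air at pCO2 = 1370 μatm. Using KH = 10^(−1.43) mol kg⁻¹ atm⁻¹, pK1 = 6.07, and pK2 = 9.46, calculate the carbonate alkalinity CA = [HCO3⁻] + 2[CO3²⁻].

[CO2*] = KH · pCO2 = 10^(−1.43) × 1370×10^-6 = 5.090×10^-5 mol/kg
α₀ = 1/(1 + K1/[H⁺] + K1K2/[H⁺]²) = 1/(1 + 10^+1.27 + 10^-0.85) = 0.05060
DIC = [CO2*]/α₀ = 5.090×10^-5 / 0.05060 = 1.006 mmol/kg
CA = (α₁ + 2α₂)·DIC = (0.9423 + 2×0.007148) × 1.006 = 0.962 mmol/kg

CA = 0.962 mmol/kg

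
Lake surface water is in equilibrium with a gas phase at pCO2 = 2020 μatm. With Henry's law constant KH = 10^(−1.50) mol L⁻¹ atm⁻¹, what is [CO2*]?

KH = 10^(−1.50) = 3.162×10^-2 mol L⁻¹ atm⁻¹
[CO2*] = KH · pCO2 = 3.162×10^-2 × 2020×10^-6 atm = 6.39×10^-5 mol/L

[CO2*] = 63.9 μmol/L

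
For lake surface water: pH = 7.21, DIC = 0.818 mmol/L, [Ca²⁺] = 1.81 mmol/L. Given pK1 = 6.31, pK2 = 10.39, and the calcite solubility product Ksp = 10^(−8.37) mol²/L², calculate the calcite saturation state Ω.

α₂ = 1 / (1 + [H⁺]/K2 + [H⁺]²/(K1K2)) = 1 / (1 + 10^+3.18 + 10^+2.28)
   = 1 / (1 + 1513.6 + 190.55) = 1/1705.1 = 0.0005865
[CO3²⁻] = α₂ × DIC = 0.0005865 × 0.818 = 0.0004797 mmol/L = 0.4797 μmol/L
Ksp = 10^(−8.37) = 4.266×10^-9
Ω = [Ca²⁺][CO3²⁻]/Ksp = (1.81×10^-3)(4.797×10^-7) / 4.266×10^-9 = 0.204

Ω = 0.204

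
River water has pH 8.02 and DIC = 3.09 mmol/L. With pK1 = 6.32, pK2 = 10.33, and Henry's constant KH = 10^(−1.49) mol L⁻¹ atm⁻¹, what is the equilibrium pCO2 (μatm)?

pCO2 = 1860 μatm

α₀ = 1 / (1 + K1/[H⁺] + K1K2/[H⁺]²) = 1 / (1 + 10^+1.70 + 10^-0.61)
   = 1 / (1 + 50.119 + 0.24547) = 1/51.364 = 0.01947
[CO2*] = α₀ × DIC = 0.01947 × 3.09 = 0.06016 mmol/L
pCO2 = [CO2*]/KH = 6.016×10^-5 / 3.236×10^-2 = 1860 μatm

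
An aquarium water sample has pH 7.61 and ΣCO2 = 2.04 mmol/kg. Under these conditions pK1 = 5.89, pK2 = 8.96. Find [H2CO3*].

α₀ = 1 / (1 + K1/[H⁺] + K1K2/[H⁺]²) = 1 / (1 + 10^+1.72 + 10^+0.37)
   = 1 / (1 + 52.481 + 2.3442) = 1/55.825 = 0.01791
[CO2*] = α₀ × DIC = 0.01791 × 2.04 = 0.0365 mmol/kg

[CO2*] = 0.0365 mmol/kg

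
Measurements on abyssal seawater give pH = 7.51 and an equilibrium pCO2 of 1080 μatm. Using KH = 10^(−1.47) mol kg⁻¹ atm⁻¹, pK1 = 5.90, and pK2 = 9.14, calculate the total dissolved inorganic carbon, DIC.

[CO2*] = KH · pCO2 = 10^(−1.47) × 1080×10^-6 = 3.660×10^-5 mol/kg
α₀ = 1/(1 + K1/[H⁺] + K1K2/[H⁺]²) = 1/(1 + 10^+1.61 + 10^-0.02) = 0.02342
DIC = [CO2*]/α₀ = 3.660×10^-5 / 0.02342 = 1.56 mmol/kg

DIC = 1.56 mmol/kg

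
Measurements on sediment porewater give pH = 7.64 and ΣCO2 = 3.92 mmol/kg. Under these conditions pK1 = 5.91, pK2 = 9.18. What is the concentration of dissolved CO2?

[CO2*] = 0.0697 mmol/kg

α₀ = 1 / (1 + K1/[H⁺] + K1K2/[H⁺]²) = 1 / (1 + 10^+1.73 + 10^+0.19)
   = 1 / (1 + 53.703 + 1.5488) = 1/56.252 = 0.01778
[CO2*] = α₀ × DIC = 0.01778 × 3.92 = 0.0697 mmol/kg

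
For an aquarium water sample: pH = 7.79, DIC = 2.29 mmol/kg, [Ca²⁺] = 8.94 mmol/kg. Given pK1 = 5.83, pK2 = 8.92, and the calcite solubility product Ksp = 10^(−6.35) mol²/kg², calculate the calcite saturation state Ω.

Ω = 3.13

α₂ = 1 / (1 + [H⁺]/K2 + [H⁺]²/(K1K2)) = 1 / (1 + 10^+1.13 + 10^-0.83)
   = 1 / (1 + 13.490 + 0.14791) = 1/14.638 = 0.06832
[CO3²⁻] = α₂ × DIC = 0.06832 × 2.29 = 0.1564 mmol/kg
Ksp = 10^(−6.35) = 4.467×10^-7
Ω = [Ca²⁺][CO3²⁻]/Ksp = (8.94×10^-3)(1.564×10^-4) / 4.467×10^-7 = 3.13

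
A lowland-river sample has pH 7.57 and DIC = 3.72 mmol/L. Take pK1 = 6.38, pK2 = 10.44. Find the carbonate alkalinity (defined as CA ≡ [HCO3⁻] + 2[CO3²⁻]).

CA = 3.50 mmol/L

CA = [HCO3⁻] + 2[CO3²⁻] = (α₁ + 2α₂)·DIC
At pH 7.57: [H⁺]/K1 = 10^-1.19 = 0.064565, K2/[H⁺] = 10^-2.87 = 0.0013490
α₁ = 1/(1 + 0.064565 + 0.0013490) = 1/1.0659 = 0.9382; α₂ = α₁·K2/[H⁺] = 0.001266
α₁ + 2α₂ = 0.9407
CA = 0.9407 × 3.72 = 3.50 mmol/L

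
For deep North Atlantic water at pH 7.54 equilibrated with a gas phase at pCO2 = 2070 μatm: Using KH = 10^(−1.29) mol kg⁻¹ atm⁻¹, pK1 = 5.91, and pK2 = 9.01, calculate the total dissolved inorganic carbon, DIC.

DIC = 4.79 mmol/kg

[CO2*] = KH · pCO2 = 10^(−1.29) × 2070×10^-6 = 1.062×10^-4 mol/kg
α₀ = 1/(1 + K1/[H⁺] + K1K2/[H⁺]²) = 1/(1 + 10^+1.63 + 10^+0.16) = 0.02217
DIC = [CO2*]/α₀ = 1.062×10^-4 / 0.02217 = 4.79 mmol/kg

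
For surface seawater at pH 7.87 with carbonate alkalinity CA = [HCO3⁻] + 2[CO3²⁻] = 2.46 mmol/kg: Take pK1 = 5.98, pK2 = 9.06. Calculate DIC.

CA = [HCO3⁻] + 2[CO3²⁻] = (α₁ + 2α₂)·DIC
At pH 7.87: [H⁺]/K1 = 10^-1.89 = 0.012882, K2/[H⁺] = 10^-1.19 = 0.064565
α₁ = 1/(1 + 0.012882 + 0.064565) = 1/1.0774 = 0.9281; α₂ = α₁·K2/[H⁺] = 0.05992
α₁ + 2α₂ = 1.0480
DIC = CA / (α₁ + 2α₂) = 2.46 / 1.0480 = 2.35 mmol/kg

DIC = 2.35 mmol/kg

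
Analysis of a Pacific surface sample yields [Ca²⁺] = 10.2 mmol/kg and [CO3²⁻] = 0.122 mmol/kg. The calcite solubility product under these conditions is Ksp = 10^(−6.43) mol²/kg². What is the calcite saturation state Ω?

Ω = 3.35

Ksp = 10^(−6.43) = 3.715×10^-7
Ω = [Ca²⁺][CO3²⁻]/Ksp = (10.2×10^-3)(0.122×10^-3) / 3.715×10^-7 = 3.35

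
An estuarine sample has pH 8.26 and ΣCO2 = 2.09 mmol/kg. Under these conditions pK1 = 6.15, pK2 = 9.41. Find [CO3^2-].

[CO3²⁻] = 0.137 mmol/kg

α₂ = 1 / (1 + [H⁺]/K2 + [H⁺]²/(K1K2)) = 1 / (1 + 10^+1.15 + 10^-0.96)
   = 1 / (1 + 14.125 + 0.10965) = 1/15.235 = 0.06564
[CO3²⁻] = α₂ × DIC = 0.06564 × 2.09 = 0.137 mmol/kg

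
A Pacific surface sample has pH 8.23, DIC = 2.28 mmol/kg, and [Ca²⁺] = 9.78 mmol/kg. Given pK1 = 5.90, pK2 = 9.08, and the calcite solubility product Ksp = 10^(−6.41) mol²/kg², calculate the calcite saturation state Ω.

Ω = 7.07

α₂ = 1 / (1 + [H⁺]/K2 + [H⁺]²/(K1K2)) = 1 / (1 + 10^+0.85 + 10^-1.48)
   = 1 / (1 + 7.0795 + 0.033113) = 1/8.1126 = 0.1233
[CO3²⁻] = α₂ × DIC = 0.1233 × 2.28 = 0.2810 mmol/kg
Ksp = 10^(−6.41) = 3.890×10^-7
Ω = [Ca²⁺][CO3²⁻]/Ksp = (9.78×10^-3)(2.810×10^-4) / 3.890×10^-7 = 7.07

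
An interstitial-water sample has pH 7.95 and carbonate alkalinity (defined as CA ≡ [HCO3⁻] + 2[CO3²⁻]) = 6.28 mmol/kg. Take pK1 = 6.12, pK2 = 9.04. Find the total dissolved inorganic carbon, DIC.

CA = [HCO3⁻] + 2[CO3²⁻] = (α₁ + 2α₂)·DIC
At pH 7.95: [H⁺]/K1 = 10^-1.83 = 0.014791, K2/[H⁺] = 10^-1.09 = 0.081283
α₁ = 1/(1 + 0.014791 + 0.081283) = 1/1.0961 = 0.9123; α₂ = α₁·K2/[H⁺] = 0.07416
α₁ + 2α₂ = 1.0607
DIC = CA / (α₁ + 2α₂) = 6.28 / 1.0607 = 5.92 mmol/kg

DIC = 5.92 mmol/kg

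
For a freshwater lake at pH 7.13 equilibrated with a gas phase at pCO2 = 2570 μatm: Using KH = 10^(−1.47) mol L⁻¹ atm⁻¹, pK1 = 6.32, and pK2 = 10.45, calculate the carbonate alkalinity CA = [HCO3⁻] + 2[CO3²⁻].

CA = 0.563 mmol/L

[CO2*] = KH · pCO2 = 10^(−1.47) × 2570×10^-6 = 8.708×10^-5 mol/L
α₀ = 1/(1 + K1/[H⁺] + K1K2/[H⁺]²) = 1/(1 + 10^+0.81 + 10^-2.51) = 0.1341
DIC = [CO2*]/α₀ = 8.708×10^-5 / 0.1341 = 0.6496 mmol/L
CA = (α₁ + 2α₂)·DIC = (0.8655 + 2×0.0004143) × 0.6496 = 0.563 mmol/L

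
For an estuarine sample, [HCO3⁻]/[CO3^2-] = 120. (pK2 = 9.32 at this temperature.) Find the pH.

From K2 = [H⁺][CO3^2-]/[HCO3⁻]:  pH = pK2 − log₁₀([HCO3⁻]/[CO3^2-])
log₁₀(120) = +2.079
pH = 9.32 − (+2.079) = 7.24

pH = 7.24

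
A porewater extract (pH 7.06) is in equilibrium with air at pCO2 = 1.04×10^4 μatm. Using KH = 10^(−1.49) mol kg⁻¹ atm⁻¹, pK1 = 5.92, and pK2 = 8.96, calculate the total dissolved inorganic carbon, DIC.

DIC = 5.04 mmol/kg

[CO2*] = KH · pCO2 = 10^(−1.49) × 1.04×10^4×10^-6 = 3.365×10^-4 mol/kg
α₀ = 1/(1 + K1/[H⁺] + K1K2/[H⁺]²) = 1/(1 + 10^+1.14 + 10^-0.76) = 0.06677
DIC = [CO2*]/α₀ = 3.365×10^-4 / 0.06677 = 5.04 mmol/kg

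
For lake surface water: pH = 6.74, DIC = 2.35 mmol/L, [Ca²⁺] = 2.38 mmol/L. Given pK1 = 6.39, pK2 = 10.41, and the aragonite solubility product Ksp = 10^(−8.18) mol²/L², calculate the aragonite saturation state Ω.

α₂ = 1 / (1 + [H⁺]/K2 + [H⁺]²/(K1K2)) = 1 / (1 + 10^+3.67 + 10^+3.32)
   = 1 / (1 + 4677.4 + 2089.3) = 1/6767.6 = 0.0001478
[CO3²⁻] = α₂ × DIC = 0.0001478 × 2.35 = 0.0003472 mmol/L = 0.3472 μmol/L
Ksp = 10^(−8.18) = 6.607×10^-9
Ω = [Ca²⁺][CO3²⁻]/Ksp = (2.38×10^-3)(3.472×10^-7) / 6.607×10^-9 = 0.125

Ω = 0.125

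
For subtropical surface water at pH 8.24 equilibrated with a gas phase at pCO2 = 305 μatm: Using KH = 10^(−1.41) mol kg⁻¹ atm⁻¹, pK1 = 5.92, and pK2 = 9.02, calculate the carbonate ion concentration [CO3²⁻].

[CO3²⁻] = 0.411 mmol/kg

[CO2*] = KH · pCO2 = 10^(−1.41) × 305×10^-6 = 1.187×10^-5 mol/kg
α₀ = 1/(1 + K1/[H⁺] + K1K2/[H⁺]²) = 1/(1 + 10^+2.32 + 10^+1.54) = 0.004088
DIC = [CO2*]/α₀ = 1.187×10^-5 / 0.004088 = 2.902 mmol/kg
[CO3²⁻] = α₂·DIC; α₂ = 0.1418, so [CO3²⁻] = 0.1418 × 2.902 = 0.411 mmol/kg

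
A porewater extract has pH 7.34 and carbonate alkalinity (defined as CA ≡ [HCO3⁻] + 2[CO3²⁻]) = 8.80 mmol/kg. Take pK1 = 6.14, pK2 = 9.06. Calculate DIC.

CA = [HCO3⁻] + 2[CO3²⁻] = (α₁ + 2α₂)·DIC
At pH 7.34: [H⁺]/K1 = 10^-1.20 = 0.063096, K2/[H⁺] = 10^-1.72 = 0.019055
α₁ = 1/(1 + 0.063096 + 0.019055) = 1/1.0822 = 0.9241; α₂ = α₁·K2/[H⁺] = 0.01761
α₁ + 2α₂ = 0.9593
DIC = CA / (α₁ + 2α₂) = 8.80 / 0.9593 = 9.17 mmol/kg

DIC = 9.17 mmol/kg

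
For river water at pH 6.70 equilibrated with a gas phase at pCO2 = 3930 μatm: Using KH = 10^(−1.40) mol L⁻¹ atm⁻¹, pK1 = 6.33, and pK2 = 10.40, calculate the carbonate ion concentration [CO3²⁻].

[CO2*] = KH · pCO2 = 10^(−1.40) × 3930×10^-6 = 1.565×10^-4 mol/L
α₀ = 1/(1 + K1/[H⁺] + K1K2/[H⁺]²) = 1/(1 + 10^+0.37 + 10^-3.33) = 0.2990
DIC = [CO2*]/α₀ = 1.565×10^-4 / 0.2990 = 0.5233 mmol/L
[CO3²⁻] = α₂·DIC; α₂ = 0.0001398, so [CO3²⁻] = 0.0001398 × 0.5233 = 7.32×10^-5 mmol/L = 0.0732 μmol/L

[CO3²⁻] = 0.0732 μmol/L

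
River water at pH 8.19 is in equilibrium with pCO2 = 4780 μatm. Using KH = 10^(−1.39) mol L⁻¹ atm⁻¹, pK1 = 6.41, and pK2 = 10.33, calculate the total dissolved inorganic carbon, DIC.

DIC = 12.0 mmol/L

[CO2*] = KH · pCO2 = 10^(−1.39) × 4780×10^-6 = 1.947×10^-4 mol/L
α₀ = 1/(1 + K1/[H⁺] + K1K2/[H⁺]²) = 1/(1 + 10^+1.78 + 10^-0.36) = 0.01621
DIC = [CO2*]/α₀ = 1.947×10^-4 / 0.01621 = 12.0 mmol/L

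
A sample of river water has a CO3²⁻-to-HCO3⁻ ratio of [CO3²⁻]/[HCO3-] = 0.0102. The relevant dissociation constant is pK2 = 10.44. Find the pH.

From K2 = [H⁺][CO3²⁻]/[HCO3-]:  pH = pK2 + log₁₀([CO3²⁻]/[HCO3-])
log₁₀(0.0102) = -1.991
pH = 10.44 + (-1.991) = 8.45

pH = 8.45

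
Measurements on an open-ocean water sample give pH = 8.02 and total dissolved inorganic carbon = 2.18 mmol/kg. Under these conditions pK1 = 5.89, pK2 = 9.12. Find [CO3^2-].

α₂ = 1 / (1 + [H⁺]/K2 + [H⁺]²/(K1K2)) = 1 / (1 + 10^+1.10 + 10^-1.03)
   = 1 / (1 + 12.589 + 0.093325) = 1/13.683 = 0.07309
[CO3²⁻] = α₂ × DIC = 0.07309 × 2.18 = 0.159 mmol/kg

[CO3²⁻] = 0.159 mmol/kg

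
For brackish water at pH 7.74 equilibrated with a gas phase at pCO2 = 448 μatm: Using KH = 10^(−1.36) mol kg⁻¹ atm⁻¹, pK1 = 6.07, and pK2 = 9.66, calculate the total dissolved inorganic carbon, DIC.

[CO2*] = KH · pCO2 = 10^(−1.36) × 448×10^-6 = 1.956×10^-5 mol/kg
α₀ = 1/(1 + K1/[H⁺] + K1K2/[H⁺]²) = 1/(1 + 10^+1.67 + 10^-0.25) = 0.02069
DIC = [CO2*]/α₀ = 1.956×10^-5 / 0.02069 = 0.945 mmol/kg

DIC = 0.945 mmol/kg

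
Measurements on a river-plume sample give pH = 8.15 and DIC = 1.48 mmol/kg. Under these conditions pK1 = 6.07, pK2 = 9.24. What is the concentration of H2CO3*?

[CO2*] = 11.3 μmol/kg

α₀ = 1 / (1 + K1/[H⁺] + K1K2/[H⁺]²) = 1 / (1 + 10^+2.08 + 10^+0.99)
   = 1 / (1 + 120.23 + 9.7724) = 1/131.00 = 0.007634
[CO2*] = α₀ × DIC = 0.007634 × 1.48 = 0.0113 mmol/kg = 11.3 μmol/kg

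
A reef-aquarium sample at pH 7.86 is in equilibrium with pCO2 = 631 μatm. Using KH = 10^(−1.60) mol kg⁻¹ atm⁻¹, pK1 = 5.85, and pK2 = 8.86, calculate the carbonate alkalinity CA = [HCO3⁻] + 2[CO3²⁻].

[CO2*] = KH · pCO2 = 10^(−1.60) × 631×10^-6 = 1.585×10^-5 mol/kg
α₀ = 1/(1 + K1/[H⁺] + K1K2/[H⁺]²) = 1/(1 + 10^+2.01 + 10^+1.01) = 0.008806
DIC = [CO2*]/α₀ = 1.585×10^-5 / 0.008806 = 1.800 mmol/kg
CA = (α₁ + 2α₂)·DIC = (0.9011 + 2×0.09011) × 1.800 = 1.95 mmol/kg

CA = 1.95 mmol/kg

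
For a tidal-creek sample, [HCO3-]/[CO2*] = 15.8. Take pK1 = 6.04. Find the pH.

pH = 7.24

From K1 = [H⁺][HCO3-]/[CO2*]:  pH = pK1 + log₁₀([HCO3-]/[CO2*])
log₁₀(15.8) = +1.199
pH = 6.04 + (+1.199) = 7.24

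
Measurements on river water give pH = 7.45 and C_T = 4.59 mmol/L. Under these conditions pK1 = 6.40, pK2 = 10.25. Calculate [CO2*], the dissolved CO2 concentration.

[CO2*] = 0.375 mmol/L

α₀ = 1 / (1 + K1/[H⁺] + K1K2/[H⁺]²) = 1 / (1 + 10^+1.05 + 10^-1.75)
   = 1 / (1 + 11.220 + 0.017783) = 1/12.238 = 0.08171
[CO2*] = α₀ × DIC = 0.08171 × 4.59 = 0.375 mmol/L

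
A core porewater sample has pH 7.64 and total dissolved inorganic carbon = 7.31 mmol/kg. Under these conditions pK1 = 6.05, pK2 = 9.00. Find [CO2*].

α₀ = 1 / (1 + K1/[H⁺] + K1K2/[H⁺]²) = 1 / (1 + 10^+1.59 + 10^+0.23)
   = 1 / (1 + 38.905 + 1.6982) = 1/41.603 = 0.02404
[CO2*] = α₀ × DIC = 0.02404 × 7.31 = 0.176 mmol/kg

[CO2*] = 0.176 mmol/kg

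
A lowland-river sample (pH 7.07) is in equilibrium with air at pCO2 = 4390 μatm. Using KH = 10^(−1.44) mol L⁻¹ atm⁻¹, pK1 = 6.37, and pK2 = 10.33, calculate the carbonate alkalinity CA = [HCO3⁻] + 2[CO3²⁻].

[CO2*] = KH · pCO2 = 10^(−1.44) × 4390×10^-6 = 1.594×10^-4 mol/L
α₀ = 1/(1 + K1/[H⁺] + K1K2/[H⁺]²) = 1/(1 + 10^+0.70 + 10^-2.56) = 0.1663
DIC = [CO2*]/α₀ = 1.594×10^-4 / 0.1663 = 0.9587 mmol/L
CA = (α₁ + 2α₂)·DIC = (0.8333 + 2×0.0004579) × 0.9587 = 0.800 mmol/L

CA = 0.800 mmol/L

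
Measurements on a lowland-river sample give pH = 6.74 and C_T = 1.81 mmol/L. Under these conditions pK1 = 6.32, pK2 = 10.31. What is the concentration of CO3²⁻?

[CO3²⁻] = 0.353 μmol/L

α₂ = 1 / (1 + [H⁺]/K2 + [H⁺]²/(K1K2)) = 1 / (1 + 10^+3.57 + 10^+3.15)
   = 1 / (1 + 3715.4 + 1412.5) = 1/5128.9 = 0.0001950
[CO3²⁻] = α₂ × DIC = 0.0001950 × 1.81 = 0.000353 mmol/L = 0.353 μmol/L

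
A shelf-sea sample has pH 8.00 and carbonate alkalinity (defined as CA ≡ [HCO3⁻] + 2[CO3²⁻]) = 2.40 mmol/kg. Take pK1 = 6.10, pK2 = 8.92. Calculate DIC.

DIC = 2.19 mmol/kg

CA = [HCO3⁻] + 2[CO3²⁻] = (α₁ + 2α₂)·DIC
At pH 8.00: [H⁺]/K1 = 10^-1.90 = 0.012589, K2/[H⁺] = 10^-0.92 = 0.12023
α₁ = 1/(1 + 0.012589 + 0.12023) = 1/1.1328 = 0.8828; α₂ = α₁·K2/[H⁺] = 0.1061
α₁ + 2α₂ = 1.0950
DIC = CA / (α₁ + 2α₂) = 2.40 / 1.0950 = 2.19 mmol/kg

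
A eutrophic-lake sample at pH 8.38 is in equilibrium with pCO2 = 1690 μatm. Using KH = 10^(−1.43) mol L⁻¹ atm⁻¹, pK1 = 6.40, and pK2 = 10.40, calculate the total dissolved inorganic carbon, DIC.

[CO2*] = KH · pCO2 = 10^(−1.43) × 1690×10^-6 = 6.279×10^-5 mol/L
α₀ = 1/(1 + K1/[H⁺] + K1K2/[H⁺]²) = 1/(1 + 10^+1.98 + 10^-0.04) = 0.01027
DIC = [CO2*]/α₀ = 6.279×10^-5 / 0.01027 = 6.12 mmol/L

DIC = 6.12 mmol/L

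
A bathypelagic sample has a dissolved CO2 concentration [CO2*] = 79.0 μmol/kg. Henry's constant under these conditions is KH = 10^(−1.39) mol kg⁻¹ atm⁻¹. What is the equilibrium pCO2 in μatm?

pCO2 = 1940 μatm

KH = 10^(−1.39) = 4.074×10^-2 mol kg⁻¹ atm⁻¹
pCO2 = [CO2*]/KH = 79.0×10^-6 / 4.074×10^-2 = 1.94×10^-3 atm = 1940 μatm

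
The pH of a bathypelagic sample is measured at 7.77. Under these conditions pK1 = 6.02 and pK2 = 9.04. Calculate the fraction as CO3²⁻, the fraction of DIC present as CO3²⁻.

α₂ = 1 / (1 + [H⁺]/K2 + [H⁺]²/(K1K2)) = 1 / (1 + 10^+1.27 + 10^-0.48)
   = 1 / (1 + 18.621 + 0.33113) = 1/19.952 = 0.05012

α₂ = 0.0501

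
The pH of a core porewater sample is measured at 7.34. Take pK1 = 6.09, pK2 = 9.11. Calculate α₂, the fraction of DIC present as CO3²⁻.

α₂ = 1 / (1 + [H⁺]/K2 + [H⁺]²/(K1K2)) = 1 / (1 + 10^+1.77 + 10^+0.52)
   = 1 / (1 + 58.884 + 3.3113) = 1/63.196 = 0.01582

α₂ = 0.0158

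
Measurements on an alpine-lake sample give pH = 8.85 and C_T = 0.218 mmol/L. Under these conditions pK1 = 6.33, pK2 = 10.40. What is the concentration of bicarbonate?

[HCO3⁻] = 0.211 mmol/L

α₁ = 1 / (1 + [H⁺]/K1 + K2/[H⁺]) = 1 / (1 + 10^-2.52 + 10^-1.55)
   = 1 / (1 + 0.0030200 + 0.028184) = 1/1.0312 = 0.9697
[HCO3⁻] = α₁ × DIC = 0.9697 × 0.218 = 0.211 mmol/L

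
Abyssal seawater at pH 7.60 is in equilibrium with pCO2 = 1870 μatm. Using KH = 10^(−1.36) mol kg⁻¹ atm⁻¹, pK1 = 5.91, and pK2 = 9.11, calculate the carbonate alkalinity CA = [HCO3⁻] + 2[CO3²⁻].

CA = 4.25 mmol/kg

[CO2*] = KH · pCO2 = 10^(−1.36) × 1870×10^-6 = 8.163×10^-5 mol/kg
α₀ = 1/(1 + K1/[H⁺] + K1K2/[H⁺]²) = 1/(1 + 10^+1.69 + 10^+0.18) = 0.01942
DIC = [CO2*]/α₀ = 8.163×10^-5 / 0.01942 = 4.203 mmol/kg
CA = (α₁ + 2α₂)·DIC = (0.9512 + 2×0.02939) × 4.203 = 4.25 mmol/kg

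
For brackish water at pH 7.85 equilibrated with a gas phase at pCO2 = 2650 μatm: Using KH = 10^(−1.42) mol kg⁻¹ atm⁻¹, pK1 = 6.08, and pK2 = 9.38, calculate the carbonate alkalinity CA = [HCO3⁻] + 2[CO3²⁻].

[CO2*] = KH · pCO2 = 10^(−1.42) × 2650×10^-6 = 1.008×10^-4 mol/kg
α₀ = 1/(1 + K1/[H⁺] + K1K2/[H⁺]²) = 1/(1 + 10^+1.77 + 10^+0.24) = 0.01623
DIC = [CO2*]/α₀ = 1.008×10^-4 / 0.01623 = 6.208 mmol/kg
CA = (α₁ + 2α₂)·DIC = (0.9556 + 2×0.02820) × 6.208 = 6.28 mmol/kg

CA = 6.28 mmol/kg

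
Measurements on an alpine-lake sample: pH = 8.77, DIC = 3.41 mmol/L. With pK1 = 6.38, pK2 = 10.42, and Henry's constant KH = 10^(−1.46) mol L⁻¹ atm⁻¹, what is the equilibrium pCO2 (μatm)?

α₀ = 1 / (1 + K1/[H⁺] + K1K2/[H⁺]²) = 1 / (1 + 10^+2.39 + 10^+0.74)
   = 1 / (1 + 245.47 + 5.4954) = 1/251.97 = 0.003969
[CO2*] = α₀ × DIC = 0.003969 × 3.41 = 0.01353 mmol/L = 13.53 μmol/L
pCO2 = [CO2*]/KH = 1.353×10^-5 / 3.467×10^-2 = 390 μatm

pCO2 = 390 μatm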